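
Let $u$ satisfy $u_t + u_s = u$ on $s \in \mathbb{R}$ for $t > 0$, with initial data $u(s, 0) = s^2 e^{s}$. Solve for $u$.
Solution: Substitute $u = e^{s}w$, i.e. $w = e^{-s}u$.
By the product rule, $u_s = e^{s}(w_s + w)$, $u_t = e^{s}w_t$.
Substituting into the PDE and dividing by $e^{s}$: $w_t + (w_s + w) = w$.
The lower-order terms cancel, leaving the standard advection equation $w_t + w_s = 0$.
Initial data for $w$: $w(s,0) = e^{-s}u(s,0) = s^2$.
Solve for $w$:
  By method of characteristics (waves move right with speed 1):
  Along characteristics $s - t =$ const, $w$ is constant, so $w(s,t) = f(s - t)$ with $f = w( \cdot , 0)$.
Hence $w(s,t) = s^2 - 2 s t + t^2$.
Transform back: $u(s,t) = e^{s}w(s,t)$.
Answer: $u(s, t) = s^2 e^{s} - 2 s t e^{s} + t^2 e^{s}$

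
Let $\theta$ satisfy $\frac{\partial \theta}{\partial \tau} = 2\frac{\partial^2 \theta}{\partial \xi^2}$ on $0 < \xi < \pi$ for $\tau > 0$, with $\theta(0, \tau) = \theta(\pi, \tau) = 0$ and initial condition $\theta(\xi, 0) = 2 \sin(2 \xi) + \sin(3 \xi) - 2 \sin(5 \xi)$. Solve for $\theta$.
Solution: Using separation of variables $\theta = X(\xi)G(\tau)$:
Eigenfunctions: $\sin(n\xi)$, $n = 1, 2, 3, \ldots$
General solution: $\theta(\xi, \tau) = \sum c_n \sin(n\xi) e^{-2n^2 \tau}$
Matching $\theta(\xi,0) = 2 \sin(2 \xi) + \sin(3 \xi) - 2 \sin(5 \xi)$ term by term: $c_2=2, c_3=1, c_5=-2$.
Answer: $\theta(\xi, \tau) = 2 e^{-8 \tau} \sin(2 \xi) + e^{-18 \tau} \sin(3 \xi) - 2 e^{-50 \tau} \sin(5 \xi)$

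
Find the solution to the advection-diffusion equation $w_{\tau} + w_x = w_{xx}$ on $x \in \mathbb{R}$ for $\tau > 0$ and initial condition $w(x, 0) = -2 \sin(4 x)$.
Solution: Change to a moving frame: let $\eta = x - \tau$, $\sigma = \tau$ and write $w(x,\tau) = u(\eta,\sigma)$.
By the chain rule $w_{\tau} = u_{\sigma} - u_{\eta}$, $w_x = u_{\eta}$, $w_{xx} = u_{\eta\eta}$.
Then $w_{\tau} + w_x = u_{\sigma}$: the advection term cancels and the PDE becomes the heat equation $u_{\sigma} = u_{\eta\eta}$ on $\eta \in \mathbb{R}$.
Initial data: $u(\eta,0) = w(\eta,0) = -2 \sin(4 \eta)$.
On $\eta \in \mathbb{R}$ each mode satisfies $(\sin(n\eta))'' = -n^2 \sin(n\eta)$, so $e^{-n^2\sigma} \sin(n\eta)$ solves the heat equation; by superposition $u(\eta,\sigma) = \sum c_n e^{-n^2\sigma} \sin(n\eta)$.
Reading off the coefficients: $c_4=-2$, so $u(\eta,\sigma) = -2 e^{-16 \sigma} \sin(4 \eta)$.
Substituting back $\eta = x - \tau$, $\sigma = \tau$: $w(x,\tau) = u(x - \tau, \tau)$.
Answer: $w(x, \tau) = 2 e^{-16 \tau} \sin(4 \tau - 4 x)$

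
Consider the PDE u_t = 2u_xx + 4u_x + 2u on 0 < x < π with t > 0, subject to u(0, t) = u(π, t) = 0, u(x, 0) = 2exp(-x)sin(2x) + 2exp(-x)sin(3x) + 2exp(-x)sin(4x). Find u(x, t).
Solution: Substitute u = exp(-x)w.
Then u_x = exp(-x)(w_x - w), u_xx = exp(-x)(w_xx - 2w_x + w), u_t = exp(-x)w_t; substituting and dividing by exp(-x), the lower-order terms cancel: w_t = 2w_xx (standard heat equation).
Data for w: w(x,0) = exp(x)u(x,0) = 2sin(2x) + 2sin(3x) + 2sin(4x). The boundary conditions carry over: w(0,t) = w(π,t) = 0.
Separating variables: w = Σ c_n exp(-2n²t) sin(nx). From w(x,0) = 2sin(2x) + 2sin(3x) + 2sin(4x): c_2=2, c_3=2, c_4=2.
So w(x,t) = 2exp(-8t)sin(2x) + 2exp(-18t)sin(3x) + 2exp(-32t)sin(4x), and u(x,t) = exp(-x)w(x,t).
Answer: u(x, t) = 2exp(-8t)exp(-x)sin(2x) + 2exp(-18t)exp(-x)sin(3x) + 2exp(-32t)exp(-x)sin(4x)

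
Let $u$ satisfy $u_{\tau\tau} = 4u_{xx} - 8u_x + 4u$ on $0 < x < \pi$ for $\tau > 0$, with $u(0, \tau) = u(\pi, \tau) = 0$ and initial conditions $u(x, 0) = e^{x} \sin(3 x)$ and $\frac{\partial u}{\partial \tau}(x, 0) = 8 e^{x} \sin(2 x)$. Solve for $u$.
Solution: Substitute $u = e^{x}w$.
Then $u_x = e^{x}(w_x + w)$, $u_{xx} = e^{x}(w_{xx} + 2w_x + w)$, $u_{\tau\tau} = e^{x}w_{\tau\tau}$; substituting and dividing by $e^{x}$, the lower-order terms cancel: $w_{\tau\tau} = 4w_{xx}$ (standard wave equation).
Data for $w$: $w(x,0) = e^{-x}u(x,0) = \sin(3 x)$; $w_{\tau}(x,0) = e^{-x}u_{\tau}(x,0) = 8 \sin(2 x)$. The boundary conditions carry over: $w(0,\tau) = w(\pi,\tau) = 0$.
Separating variables: $w = \sum [A_n \cos(\omega_n \tau) + B_n \sin(\omega_n \tau)] \sin(nx)$, $\omega_n = 2n$. From ICs ($B_n$ = velocity coefficient / $\omega_n$): $A_3=1, B_2=2$.
So $w(x,\tau) = 2 \sin(2 x) \sin(4 \tau) + \sin(3 x) \cos(6 \tau)$, and $u(x,\tau) = e^{x}w(x,\tau)$.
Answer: $u(x, \tau) = 2 e^{x} \sin(4 \tau) \sin(2 x) + e^{x} \sin(3 x) \cos(6 \tau)$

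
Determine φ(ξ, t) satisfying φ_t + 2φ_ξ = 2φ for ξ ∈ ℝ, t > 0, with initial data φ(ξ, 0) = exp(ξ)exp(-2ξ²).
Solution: Substitute φ = exp(ξ)u.
Then φ_ξ = exp(ξ)(u_ξ + u), φ_t = exp(ξ)u_t; substituting and dividing by exp(ξ), the lower-order terms cancel: u_t + 2u_ξ = 0 (standard advection equation).
Data for u: u(ξ,0) = exp(-ξ)φ(ξ,0) = exp(-2ξ²).
By characteristics (dξ/dt = 2), u(ξ,t) = f(ξ - 2t) with f = u(·, 0).
So u(ξ,t) = exp(-2(-2t + ξ)²), and φ(ξ,t) = exp(ξ)u(ξ,t).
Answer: φ(ξ, t) = exp(ξ)exp(-2(-2t + ξ)²)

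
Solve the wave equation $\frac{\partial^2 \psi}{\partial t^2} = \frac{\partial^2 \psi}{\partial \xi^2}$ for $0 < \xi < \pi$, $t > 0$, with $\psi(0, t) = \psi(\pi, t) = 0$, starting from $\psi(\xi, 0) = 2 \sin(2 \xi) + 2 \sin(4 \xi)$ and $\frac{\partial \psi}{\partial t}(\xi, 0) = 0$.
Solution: Using separation of variables $\psi = X(\xi)T(t)$:
Eigenfunctions: $\sin(n\xi)$, $n = 1, 2, 3, \ldots$
General solution: $\psi(\xi, t) = \sum [A_n \cos(n t) + B_n \sin(n t)] \sin(n\xi)$
From $\psi(\xi,0) = 2 \sin(2 \xi) + 2 \sin(4 \xi)$: $A_2=2, A_4=2$. From $\psi_t(\xi,0) = 0$: all $B_n = 0$.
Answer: $\psi(\xi, t) = 2 \sin(2 \xi) \cos(2 t) + 2 \sin(4 \xi) \cos(4 t)$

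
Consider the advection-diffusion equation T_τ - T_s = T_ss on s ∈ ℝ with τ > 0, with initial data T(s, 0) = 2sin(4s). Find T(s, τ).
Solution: Moving frame: η = s + τ, σ = τ, T = u(η,σ), so T_τ = u_σ + u_η and T_ss = u_ηη.
Hence T_τ - T_s = u_σ and the PDE becomes the heat equation u_σ = u_ηη on η ∈ ℝ.
Initial data: u(η,0) = T(η,0) = 2sin(4η). Each mode sin(nη) decays as exp(-n²σ) on ℝ, so u(η,σ) = Σ c_n exp(-n²σ) sin(nη) with c_4=2: u(η,σ) = 2exp(-16σ)sin(4η).
Substituting back: T(s,τ) = u(s + τ, τ).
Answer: T(s, τ) = 2exp(-16τ)sin(4s + 4τ)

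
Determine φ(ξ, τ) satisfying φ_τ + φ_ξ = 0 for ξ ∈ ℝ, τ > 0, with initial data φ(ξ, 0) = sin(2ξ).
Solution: By characteristics (dξ/dτ = 1), φ(ξ,τ) = f(ξ - τ) with f = φ(·, 0).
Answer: φ(ξ, τ) = sin(2ξ - 2τ)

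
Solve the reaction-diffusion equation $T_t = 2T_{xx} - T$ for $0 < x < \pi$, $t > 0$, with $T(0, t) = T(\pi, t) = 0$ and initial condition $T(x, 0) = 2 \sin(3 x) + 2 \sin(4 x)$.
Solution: Substitute $T = e^{-t}u$, i.e. $u = e^{t}T$.
By the product rule, $T_t = e^{-t}(u_t - u)$, $T_{xx} = e^{-t}u_{xx}$.
Substituting into the PDE and dividing by $e^{-t}$: $u_t - u = 2u_{xx} - u$.
The lower-order terms cancel, leaving the standard heat equation $u_t = 2u_{xx}$.
Initial data for $u$: $u(x,0) = T(x,0) = 2 \sin(3 x) + 2 \sin(4 x)$. The boundary conditions carry over: $u(0,t) = u(\pi,t) = 0$.
Solve for $u$:
  Using separation of variables $u = X(x)G(t)$:
  Eigenfunctions: $\sin(nx)$, $n = 1, 2, 3, \ldots$
  General solution: $u(x, t) = \sum c_n \sin(nx) e^{-2n^2 t}$
  Matching $u(x,0) = 2 \sin(3 x) + 2 \sin(4 x)$ term by term: $c_3=2, c_4=2$.
Hence $u(x,t) = 2 e^{-18 t} \sin(3 x) + 2 e^{-32 t} \sin(4 x)$.
Transform back: $T(x,t) = e^{-t}u(x,t)$.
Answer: $T(x, t) = 2 e^{-19 t} \sin(3 x) + 2 e^{-33 t} \sin(4 x)$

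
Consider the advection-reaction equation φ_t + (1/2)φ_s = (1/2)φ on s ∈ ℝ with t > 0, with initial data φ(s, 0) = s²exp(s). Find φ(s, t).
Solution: Substitute φ = exp(s)u.
Then φ_s = exp(s)(u_s + u), φ_t = exp(s)u_t; substituting and dividing by exp(s), the lower-order terms cancel: u_t + (1/2)u_s = 0 (standard advection equation).
Data for u: u(s,0) = exp(-s)φ(s,0) = s².
By characteristics (ds/dt = 1/2), u(s,t) = f(s - (1/2)t) with f = u(·, 0).
So u(s,t) = s² - st + (1/4)t², and φ(s,t) = exp(s)u(s,t).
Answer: φ(s, t) = s²exp(s) - stexp(s) + (1/4)t²exp(s)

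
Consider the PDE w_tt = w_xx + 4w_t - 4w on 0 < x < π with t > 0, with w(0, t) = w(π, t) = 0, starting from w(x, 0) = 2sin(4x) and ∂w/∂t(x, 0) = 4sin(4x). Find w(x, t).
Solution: Substitute w = exp(2t)u.
Then w_t = exp(2t)(u_t + 2u), w_tt = exp(2t)(u_tt + 4u_t + 4u), w_xx = exp(2t)u_xx; substituting and dividing by exp(2t), the lower-order terms cancel: u_tt = u_xx (standard wave equation).
Data for u: u(x,0) = w(x,0) = 2sin(4x); u_t(x,0) = w_t(x,0) - 2w(x,0) = 0. The boundary conditions carry over: u(0,t) = u(π,t) = 0.
Separating variables: u = Σ [A_n cos(ω_n t) + B_n sin(ω_n t)] sin(nx), ω_n = n. From ICs: A_4=2.
So u(x,t) = 2sin(4x)cos(4t), and w(x,t) = exp(2t)u(x,t).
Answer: w(x, t) = 2exp(2t)sin(4x)cos(4t)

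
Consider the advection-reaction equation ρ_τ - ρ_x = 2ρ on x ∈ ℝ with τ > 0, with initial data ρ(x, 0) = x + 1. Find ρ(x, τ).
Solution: Substitute ρ = exp(2τ)u, i.e. u = exp(-2τ)ρ.
By the product rule, ρ_τ = exp(2τ)(u_τ + 2u), ρ_x = exp(2τ)u_x.
Substituting into the PDE and dividing by exp(2τ): u_τ + 2u - u_x = 2u.
The lower-order terms cancel, leaving the standard advection equation u_τ - u_x = 0.
Initial data for u: u(x,0) = ρ(x,0) = x + 1.
Solve for u:
  By method of characteristics (waves move left with speed 1):
  Along characteristics x + τ = const, u is constant, so u(x,τ) = f(x + τ) with f = u(·, 0).
Hence u(x,τ) = x + τ + 1.
Transform back: ρ(x,τ) = exp(2τ)u(x,τ).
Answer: ρ(x, τ) = xexp(2τ) + τexp(2τ) + exp(2τ)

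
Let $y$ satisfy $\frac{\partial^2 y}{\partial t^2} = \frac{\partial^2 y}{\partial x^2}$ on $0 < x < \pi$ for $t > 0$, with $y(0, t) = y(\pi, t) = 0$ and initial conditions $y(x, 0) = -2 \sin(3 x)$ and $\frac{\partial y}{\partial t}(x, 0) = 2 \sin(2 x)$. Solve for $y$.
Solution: Using separation of variables $y = X(x)T(t)$:
Eigenfunctions: $\sin(nx)$, $n = 1, 2, 3, \ldots$
General solution: $y(x, t) = \sum [A_n \cos(n t) + B_n \sin(n t)] \sin(nx)$
From $y(x,0) = -2 \sin(3 x)$: $A_3=-2$. From $y_t(x,0) = 2 \sin(2 x)$, using $y_t(x,0) = \sum \omega_n B_n \sin(nx)$ with $\omega_n = n$: $B_2 = 2/2 = 1$.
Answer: $y(x, t) = \sin(2 t) \sin(2 x) - 2 \sin(3 x) \cos(3 t)$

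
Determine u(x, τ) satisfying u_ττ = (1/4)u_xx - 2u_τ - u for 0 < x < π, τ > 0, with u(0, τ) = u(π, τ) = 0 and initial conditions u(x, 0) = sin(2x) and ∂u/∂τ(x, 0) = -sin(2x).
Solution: Substitute u = exp(-τ)w.
Then u_τ = exp(-τ)(w_τ - w), u_ττ = exp(-τ)(w_ττ - 2w_τ + w), u_xx = exp(-τ)w_xx; substituting and dividing by exp(-τ), the lower-order terms cancel: w_ττ = (1/4)w_xx (standard wave equation).
Data for w: w(x,0) = u(x,0) = sin(2x); w_τ(x,0) = u_τ(x,0) + u(x,0) = 0. The boundary conditions carry over: w(0,τ) = w(π,τ) = 0.
Separating variables: w = Σ [A_n cos(ω_n τ) + B_n sin(ω_n τ)] sin(nx), ω_n = n/2. From ICs: A_2=1.
So w(x,τ) = sin(2x)cos(τ), and u(x,τ) = exp(-τ)w(x,τ).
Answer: u(x, τ) = exp(-τ)sin(2x)cos(τ)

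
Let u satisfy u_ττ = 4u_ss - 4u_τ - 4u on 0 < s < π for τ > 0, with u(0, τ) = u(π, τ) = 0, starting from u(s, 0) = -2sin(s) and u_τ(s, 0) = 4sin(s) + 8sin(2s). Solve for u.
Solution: Substitute u = exp(-2τ)w.
Then u_τ = exp(-2τ)(w_τ - 2w), u_ττ = exp(-2τ)(w_ττ - 4w_τ + 4w), u_ss = exp(-2τ)w_ss; substituting and dividing by exp(-2τ), the lower-order terms cancel: w_ττ = 4w_ss (standard wave equation).
Data for w: w(s,0) = u(s,0) = -2sin(s); w_τ(s,0) = u_τ(s,0) + 2u(s,0) = 8sin(2s). The boundary conditions carry over: w(0,τ) = w(π,τ) = 0.
Separating variables: w = Σ [A_n cos(ω_n τ) + B_n sin(ω_n τ)] sin(ns), ω_n = 2n. From ICs (B_n = velocity coefficient / ω_n): A_1=-2, B_2=2.
So w(s,τ) = -2sin(s)cos(2τ) + 2sin(2s)sin(4τ), and u(s,τ) = exp(-2τ)w(s,τ).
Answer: u(s, τ) = -2exp(-2τ)sin(s)cos(2τ) + 2exp(-2τ)sin(2s)sin(4τ)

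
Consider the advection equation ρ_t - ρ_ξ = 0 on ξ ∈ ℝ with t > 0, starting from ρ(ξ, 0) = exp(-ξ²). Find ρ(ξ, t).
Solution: By characteristics (dξ/dt = -1), ρ(ξ,t) = f(ξ + t) with f = ρ(·, 0).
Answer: ρ(ξ, t) = exp(-(t + ξ)²)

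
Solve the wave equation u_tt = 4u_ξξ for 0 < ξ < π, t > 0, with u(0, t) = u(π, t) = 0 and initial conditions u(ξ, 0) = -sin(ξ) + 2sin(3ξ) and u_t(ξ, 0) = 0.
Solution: Using separation of variables u = X(ξ)T(t):
Eigenfunctions: sin(nξ), n = 1, 2, 3, ...
General solution: u(ξ, t) = Σ [A_n cos(2n t) + B_n sin(2n t)] sin(nξ)
From u(ξ,0) = -sin(ξ) + 2sin(3ξ): A_1=-1, A_3=2. From u_t(ξ,0) = 0: all B_n = 0.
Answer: u(ξ, t) = -sin(ξ)cos(2t) + 2sin(3ξ)cos(6t)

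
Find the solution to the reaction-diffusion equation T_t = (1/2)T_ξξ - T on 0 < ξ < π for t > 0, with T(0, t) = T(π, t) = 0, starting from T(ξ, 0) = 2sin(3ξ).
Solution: Substitute T = exp(-t)u.
Then T_t = exp(-t)(u_t - u), T_ξξ = exp(-t)u_ξξ; substituting and dividing by exp(-t), the lower-order terms cancel: u_t = (1/2)u_ξξ (standard heat equation).
Data for u: u(ξ,0) = T(ξ,0) = 2sin(3ξ). The boundary conditions carry over: u(0,t) = u(π,t) = 0.
Separating variables: u = Σ c_n exp(-n²t/2) sin(nξ). From u(ξ,0) = 2sin(3ξ): c_3=2.
So u(ξ,t) = 2exp(-9t/2)sin(3ξ), and T(ξ,t) = exp(-t)u(ξ,t).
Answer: T(ξ, t) = 2exp(-11t/2)sin(3ξ)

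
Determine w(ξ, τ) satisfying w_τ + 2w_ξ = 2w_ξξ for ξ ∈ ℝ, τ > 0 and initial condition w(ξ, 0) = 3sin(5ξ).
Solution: Change to a moving frame: let η = ξ - 2τ, σ = τ and write w(ξ,τ) = u(η,σ).
By the chain rule w_τ = u_σ - 2u_η, w_ξ = u_η, w_ξξ = u_ηη.
Then w_τ + 2w_ξ = u_σ: the advection term cancels and the PDE becomes the heat equation u_σ = 2u_ηη on η ∈ ℝ.
Initial data: u(η,0) = w(η,0) = 3sin(5η).
On η ∈ ℝ each mode satisfies (sin(nη))″ = -n² sin(nη), so exp(-2n²σ) sin(nη) solves the heat equation; by superposition u(η,σ) = Σ c_n exp(-2n²σ) sin(nη).
Reading off the coefficients: c_5=3, so u(η,σ) = 3exp(-50σ)sin(5η).
Substituting back η = ξ - 2τ, σ = τ: w(ξ,τ) = u(ξ - 2τ, τ).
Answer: w(ξ, τ) = 3exp(-50τ)sin(5ξ - 10τ)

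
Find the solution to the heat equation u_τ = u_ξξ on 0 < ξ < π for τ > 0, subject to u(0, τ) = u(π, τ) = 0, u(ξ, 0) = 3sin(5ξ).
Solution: Using separation of variables u = X(ξ)T(τ):
Eigenfunctions: sin(nξ), n = 1, 2, 3, ...
General solution: u(ξ, τ) = Σ c_n sin(nξ) exp(-n² τ)
Matching u(ξ,0) = 3sin(5ξ) term by term: c_5=3.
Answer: u(ξ, τ) = 3exp(-25τ)sin(5ξ)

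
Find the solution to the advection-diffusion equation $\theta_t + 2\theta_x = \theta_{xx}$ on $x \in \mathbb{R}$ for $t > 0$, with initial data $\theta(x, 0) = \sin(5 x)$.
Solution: Moving frame: $\eta = x - 2t$, $\sigma = t$, $\theta = u(\eta,\sigma)$, so $\theta_t = u_{\sigma} - 2u_{\eta}$ and $\theta_{xx} = u_{\eta\eta}$.
Hence $\theta_t + 2\theta_x = u_{\sigma}$ and the PDE becomes the heat equation $u_{\sigma} = u_{\eta\eta}$ on $\eta \in \mathbb{R}$.
Initial data: $u(\eta,0) = \theta(\eta,0) = \sin(5 \eta)$. Each mode $\sin(n\eta)$ decays as $e^{-n^2\sigma}$ on $\mathbb{R}$, so $u(\eta,\sigma) = \sum c_n e^{-n^2\sigma} \sin(n\eta)$ with $c_5=1$: $u(\eta,\sigma) = e^{-25 \sigma} \sin(5 \eta)$.
Substituting back: $\theta(x,t) = u(x - 2t, t)$.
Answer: $\theta(x, t) = - e^{-25 t} \sin(10 t - 5 x)$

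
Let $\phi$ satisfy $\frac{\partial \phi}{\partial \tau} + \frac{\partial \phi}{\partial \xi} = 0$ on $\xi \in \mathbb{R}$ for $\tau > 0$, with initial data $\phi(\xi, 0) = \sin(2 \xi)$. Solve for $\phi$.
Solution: By characteristics ($d\xi/d\tau = 1$), $\phi(\xi,\tau) = f(\xi - \tau)$ with $f = \phi( \cdot , 0)$.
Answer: $\phi(\xi, \tau) = - \sin(2 \tau - 2 \xi)$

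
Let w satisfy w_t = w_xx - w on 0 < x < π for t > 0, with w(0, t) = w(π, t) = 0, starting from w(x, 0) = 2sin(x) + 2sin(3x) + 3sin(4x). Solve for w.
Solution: Substitute w = exp(-t)u, i.e. u = exp(t)w.
By the product rule, w_t = exp(-t)(u_t - u), w_xx = exp(-t)u_xx.
Substituting into the PDE and dividing by exp(-t): u_t - u = u_xx - u.
The lower-order terms cancel, leaving the standard heat equation u_t = u_xx.
Initial data for u: u(x,0) = w(x,0) = 2sin(x) + 2sin(3x) + 3sin(4x). The boundary conditions carry over: u(0,t) = u(π,t) = 0.
Solve for u:
  Using separation of variables u = X(x)T(t):
  Eigenfunctions: sin(nx), n = 1, 2, 3, ...
  General solution: u(x, t) = Σ c_n sin(nx) exp(-n² t)
  Matching u(x,0) = 2sin(x) + 2sin(3x) + 3sin(4x) term by term: c_1=2, c_3=2, c_4=3.
Hence u(x,t) = 2exp(-t)sin(x) + 2exp(-9t)sin(3x) + 3exp(-16t)sin(4x).
Transform back: w(x,t) = exp(-t)u(x,t).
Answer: w(x, t) = 2exp(-2t)sin(x) + 2exp(-10t)sin(3x) + 3exp(-17t)sin(4x)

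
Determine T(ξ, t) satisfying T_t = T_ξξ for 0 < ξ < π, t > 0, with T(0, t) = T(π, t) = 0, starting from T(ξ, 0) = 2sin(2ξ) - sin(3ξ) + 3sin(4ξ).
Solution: Using separation of variables T = X(ξ)G(t):
Eigenfunctions: sin(nξ), n = 1, 2, 3, ...
General solution: T(ξ, t) = Σ c_n sin(nξ) exp(-n² t)
Matching T(ξ,0) = 2sin(2ξ) - sin(3ξ) + 3sin(4ξ) term by term: c_2=2, c_3=-1, c_4=3.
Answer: T(ξ, t) = 2exp(-4t)sin(2ξ) - exp(-9t)sin(3ξ) + 3exp(-16t)sin(4ξ)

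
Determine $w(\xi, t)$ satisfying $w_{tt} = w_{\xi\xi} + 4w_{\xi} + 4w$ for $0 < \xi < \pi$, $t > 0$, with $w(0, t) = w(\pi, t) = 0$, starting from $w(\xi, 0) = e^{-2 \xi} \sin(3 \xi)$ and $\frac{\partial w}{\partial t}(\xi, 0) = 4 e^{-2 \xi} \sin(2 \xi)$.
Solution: Substitute $w = e^{-2\xi}u$.
Then $w_{\xi} = e^{-2\xi}(u_{\xi} - 2u)$, $w_{\xi\xi} = e^{-2\xi}(u_{\xi\xi} - 4u_{\xi} + 4u)$, $w_{tt} = e^{-2\xi}u_{tt}$; substituting and dividing by $e^{-2\xi}$, the lower-order terms cancel: $u_{tt} = u_{\xi\xi}$ (standard wave equation).
Data for $u$: $u(\xi,0) = e^{2\xi}w(\xi,0) = \sin(3 \xi)$; $u_t(\xi,0) = e^{2\xi}w_t(\xi,0) = 4 \sin(2 \xi)$. The boundary conditions carry over: $u(0,t) = u(\pi,t) = 0$.
Separating variables: $u = \sum [A_n \cos(\omega_n t) + B_n \sin(\omega_n t)] \sin(n\xi)$, $\omega_n = n$. From ICs ($B_n$ = velocity coefficient / $\omega_n$): $A_3=1, B_2=2$.
So $u(\xi,t) = 2 \sin(2 t) \sin(2 \xi) + \sin(3 \xi) \cos(3 t)$, and $w(\xi,t) = e^{-2\xi}u(\xi,t)$.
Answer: $w(\xi, t) = 2 e^{-2 \xi} \sin(2 \xi) \sin(2 t) + e^{-2 \xi} \sin(3 \xi) \cos(3 t)$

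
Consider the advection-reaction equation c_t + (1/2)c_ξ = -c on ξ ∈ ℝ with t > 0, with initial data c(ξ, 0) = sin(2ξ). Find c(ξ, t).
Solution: Substitute c = exp(-t)u, i.e. u = exp(t)c.
By the product rule, c_t = exp(-t)(u_t - u), c_ξ = exp(-t)u_ξ.
Substituting into the PDE and dividing by exp(-t): u_t - u + (1/2)u_ξ = -u.
The lower-order terms cancel, leaving the standard advection equation u_t + (1/2)u_ξ = 0.
Initial data for u: u(ξ,0) = c(ξ,0) = sin(2ξ).
Solve for u:
  By method of characteristics (waves move right with speed 1/2):
  Along characteristics ξ - (1/2)t = const, u is constant, so u(ξ,t) = f(ξ - (1/2)t) with f = u(·, 0).
Hence u(ξ,t) = -sin(t - 2ξ).
Transform back: c(ξ,t) = exp(-t)u(ξ,t).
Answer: c(ξ, t) = -exp(-t)sin(t - 2ξ)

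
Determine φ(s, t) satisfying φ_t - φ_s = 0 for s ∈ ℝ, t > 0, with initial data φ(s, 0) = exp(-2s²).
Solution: By characteristics (ds/dt = -1), φ(s,t) = f(s + t) with f = φ(·, 0).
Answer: φ(s, t) = exp(-2(s + t)²)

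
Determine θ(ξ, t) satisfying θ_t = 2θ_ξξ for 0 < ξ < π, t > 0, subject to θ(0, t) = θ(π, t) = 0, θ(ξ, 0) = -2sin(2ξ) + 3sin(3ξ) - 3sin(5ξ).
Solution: Using separation of variables θ = X(ξ)G(t):
Eigenfunctions: sin(nξ), n = 1, 2, 3, ...
General solution: θ(ξ, t) = Σ c_n sin(nξ) exp(-2n² t)
Matching θ(ξ,0) = -2sin(2ξ) + 3sin(3ξ) - 3sin(5ξ) term by term: c_2=-2, c_3=3, c_5=-3.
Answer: θ(ξ, t) = -2exp(-8t)sin(2ξ) + 3exp(-18t)sin(3ξ) - 3exp(-50t)sin(5ξ)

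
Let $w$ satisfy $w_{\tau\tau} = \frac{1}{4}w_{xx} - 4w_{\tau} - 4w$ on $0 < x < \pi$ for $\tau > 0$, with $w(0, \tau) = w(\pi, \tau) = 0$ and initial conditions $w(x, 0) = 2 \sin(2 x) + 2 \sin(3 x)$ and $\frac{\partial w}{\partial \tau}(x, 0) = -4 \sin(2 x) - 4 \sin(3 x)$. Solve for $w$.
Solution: Substitute $w = e^{-2\tau}u$.
Then $w_{\tau} = e^{-2\tau}(u_{\tau} - 2u)$, $w_{\tau\tau} = e^{-2\tau}(u_{\tau\tau} - 4u_{\tau} + 4u)$, $w_{xx} = e^{-2\tau}u_{xx}$; substituting and dividing by $e^{-2\tau}$, the lower-order terms cancel: $u_{\tau\tau} = \frac{1}{4}u_{xx}$ (standard wave equation).
Data for $u$: $u(x,0) = w(x,0) = 2 \sin(2 x) + 2 \sin(3 x)$; $u_{\tau}(x,0) = w_{\tau}(x,0) + 2w(x,0) = 0$. The boundary conditions carry over: $u(0,\tau) = u(\pi,\tau) = 0$.
Separating variables: $u = \sum [A_n \cos(\omega_n \tau) + B_n \sin(\omega_n \tau)] \sin(nx)$, $\omega_n = n/2$. From ICs: $A_2=2, A_3=2$.
So $u(x,\tau) = 2 \sin(2 x) \cos(\tau) + 2 \sin(3 x) \cos(3 \tau/2)$, and $w(x,\tau) = e^{-2\tau}u(x,\tau)$.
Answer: $w(x, \tau) = 2 e^{-2 \tau} \sin(2 x) \cos(\tau) + 2 e^{-2 \tau} \sin(3 x) \cos(3 \tau/2)$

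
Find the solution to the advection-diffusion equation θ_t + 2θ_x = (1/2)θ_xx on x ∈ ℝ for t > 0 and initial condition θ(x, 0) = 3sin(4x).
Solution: Change to a moving frame: let η = x - 2t, σ = t and write θ(x,t) = u(η,σ).
By the chain rule θ_t = u_σ - 2u_η, θ_x = u_η, θ_xx = u_ηη.
Then θ_t + 2θ_x = u_σ: the advection term cancels and the PDE becomes the heat equation u_σ = (1/2)u_ηη on η ∈ ℝ.
Initial data: u(η,0) = θ(η,0) = 3sin(4η).
On η ∈ ℝ each mode satisfies (sin(nη))″ = -n² sin(nη), so exp(-n²σ/2) sin(nη) solves the heat equation; by superposition u(η,σ) = Σ c_n exp(-n²σ/2) sin(nη).
Reading off the coefficients: c_4=3, so u(η,σ) = 3exp(-8σ)sin(4η).
Substituting back η = x - 2t, σ = t: θ(x,t) = u(x - 2t, t).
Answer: θ(x, t) = -3exp(-8t)sin(8t - 4x)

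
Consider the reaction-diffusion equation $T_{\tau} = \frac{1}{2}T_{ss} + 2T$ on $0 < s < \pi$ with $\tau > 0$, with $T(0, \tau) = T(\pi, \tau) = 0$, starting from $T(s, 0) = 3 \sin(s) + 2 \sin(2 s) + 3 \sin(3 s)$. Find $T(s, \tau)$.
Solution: Substitute $T = e^{2\tau}u$.
Then $T_{\tau} = e^{2\tau}(u_{\tau} + 2u)$, $T_{ss} = e^{2\tau}u_{ss}$; substituting and dividing by $e^{2\tau}$, the lower-order terms cancel: $u_{\tau} = \frac{1}{2}u_{ss}$ (standard heat equation).
Data for $u$: $u(s,0) = T(s,0) = 3 \sin(s) + 2 \sin(2 s) + 3 \sin(3 s)$. The boundary conditions carry over: $u(0,\tau) = u(\pi,\tau) = 0$.
Separating variables: $u = \sum c_n e^{-n^2\tau/2} \sin(ns)$. From $u(s,0) = 3 \sin(s) + 2 \sin(2 s) + 3 \sin(3 s)$: $c_1=3, c_2=2, c_3=3$.
So $u(s,\tau) = 2 e^{-2 \tau} \sin(2 s) + 3 e^{-\tau/2} \sin(s) + 3 e^{-9 \tau/2} \sin(3 s)$, and $T(s,\tau) = e^{2\tau}u(s,\tau)$.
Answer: $T(s, \tau) = 3 e^{3 \tau/2} \sin(s) + 2 \sin(2 s) + 3 e^{-5 \tau/2} \sin(3 s)$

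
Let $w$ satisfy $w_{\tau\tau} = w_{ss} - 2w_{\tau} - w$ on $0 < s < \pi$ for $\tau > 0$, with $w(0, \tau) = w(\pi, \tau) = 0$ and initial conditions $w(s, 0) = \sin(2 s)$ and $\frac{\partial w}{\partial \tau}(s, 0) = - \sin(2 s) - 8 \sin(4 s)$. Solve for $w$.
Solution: Substitute $w = e^{-\tau}u$.
Then $w_{\tau} = e^{-\tau}(u_{\tau} - u)$, $w_{\tau\tau} = e^{-\tau}(u_{\tau\tau} - 2u_{\tau} + u)$, $w_{ss} = e^{-\tau}u_{ss}$; substituting and dividing by $e^{-\tau}$, the lower-order terms cancel: $u_{\tau\tau} = u_{ss}$ (standard wave equation).
Data for $u$: $u(s,0) = w(s,0) = \sin(2 s)$; $u_{\tau}(s,0) = w_{\tau}(s,0) + w(s,0) = -8 \sin(4 s)$. The boundary conditions carry over: $u(0,\tau) = u(\pi,\tau) = 0$.
Separating variables: $u = \sum [A_n \cos(\omega_n \tau) + B_n \sin(\omega_n \tau)] \sin(ns)$, $\omega_n = n$. From ICs ($B_n$ = velocity coefficient / $\omega_n$): $A_2=1, B_4=-2$.
So $u(s,\tau) = \sin(2 s) \cos(2 \tau) - 2 \sin(4 s) \sin(4 \tau)$, and $w(s,\tau) = e^{-\tau}u(s,\tau)$.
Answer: $w(s, \tau) = -2 e^{-\tau} \sin(4 \tau) \sin(4 s) + e^{-\tau} \sin(2 s) \cos(2 \tau)$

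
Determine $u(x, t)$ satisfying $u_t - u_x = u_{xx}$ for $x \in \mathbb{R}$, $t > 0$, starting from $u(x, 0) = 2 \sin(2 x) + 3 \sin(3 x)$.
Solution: Change to a moving frame: let $\eta = x + t$, $\sigma = t$ and write $u(x,t) = w(\eta,\sigma)$.
By the chain rule $u_t = w_{\sigma} + w_{\eta}$, $u_x = w_{\eta}$, $u_{xx} = w_{\eta\eta}$.
Then $u_t - u_x = w_{\sigma}$: the advection term cancels and the PDE becomes the heat equation $w_{\sigma} = w_{\eta\eta}$ on $\eta \in \mathbb{R}$.
Initial data: $w(\eta,0) = u(\eta,0) = 2 \sin(2 \eta) + 3 \sin(3 \eta)$.
On $\eta \in \mathbb{R}$ each mode satisfies $(\sin(n\eta))'' = -n^2 \sin(n\eta)$, so $e^{-n^2\sigma} \sin(n\eta)$ solves the heat equation; by superposition $w(\eta,\sigma) = \sum c_n e^{-n^2\sigma} \sin(n\eta)$.
Reading off the coefficients: $c_2=2, c_3=3$, so $w(\eta,\sigma) = 2 e^{-4 \sigma} \sin(2 \eta) + 3 e^{-9 \sigma} \sin(3 \eta)$.
Substituting back $\eta = x + t$, $\sigma = t$: $u(x,t) = w(x + t, t)$.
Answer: $u(x, t) = 2 e^{-4 t} \sin(2 t + 2 x) + 3 e^{-9 t} \sin(3 t + 3 x)$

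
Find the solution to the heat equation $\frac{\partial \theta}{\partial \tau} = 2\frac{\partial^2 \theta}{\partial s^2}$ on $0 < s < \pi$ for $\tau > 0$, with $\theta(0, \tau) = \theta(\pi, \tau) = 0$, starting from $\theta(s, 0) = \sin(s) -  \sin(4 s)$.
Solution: Using separation of variables $\theta = X(s)G(\tau)$:
Eigenfunctions: $\sin(ns)$, $n = 1, 2, 3, \ldots$
General solution: $\theta(s, \tau) = \sum c_n \sin(ns) e^{-2n^2 \tau}$
Matching $\theta(s,0) = \sin(s) - \sin(4 s)$ term by term: $c_1=1, c_4=-1$.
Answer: $\theta(s, \tau) = e^{-2 \tau} \sin(s) -  e^{-32 \tau} \sin(4 s)$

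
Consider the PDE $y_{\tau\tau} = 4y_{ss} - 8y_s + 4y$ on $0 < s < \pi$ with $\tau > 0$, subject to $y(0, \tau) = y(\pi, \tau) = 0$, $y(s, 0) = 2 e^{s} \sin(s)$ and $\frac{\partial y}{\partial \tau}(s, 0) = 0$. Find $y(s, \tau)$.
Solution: Substitute $y = e^{s}u$.
Then $y_s = e^{s}(u_s + u)$, $y_{ss} = e^{s}(u_{ss} + 2u_s + u)$, $y_{\tau\tau} = e^{s}u_{\tau\tau}$; substituting and dividing by $e^{s}$, the lower-order terms cancel: $u_{\tau\tau} = 4u_{ss}$ (standard wave equation).
Data for $u$: $u(s,0) = e^{-s}y(s,0) = 2 \sin(s)$; $u_{\tau}(s,0) = e^{-s}y_{\tau}(s,0) = 0$. The boundary conditions carry over: $u(0,\tau) = u(\pi,\tau) = 0$.
Separating variables: $u = \sum [A_n \cos(\omega_n \tau) + B_n \sin(\omega_n \tau)] \sin(ns)$, $\omega_n = 2n$. From ICs: $A_1=2$.
So $u(s,\tau) = 2 \sin(s) \cos(2 \tau)$, and $y(s,\tau) = e^{s}u(s,\tau)$.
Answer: $y(s, \tau) = 2 e^{s} \sin(s) \cos(2 \tau)$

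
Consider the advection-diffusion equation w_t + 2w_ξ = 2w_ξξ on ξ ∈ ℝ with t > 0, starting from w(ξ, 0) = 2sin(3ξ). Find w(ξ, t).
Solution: Change to a moving frame: let η = ξ - 2t, σ = t and write w(ξ,t) = u(η,σ).
By the chain rule w_t = u_σ - 2u_η, w_ξ = u_η, w_ξξ = u_ηη.
Then w_t + 2w_ξ = u_σ: the advection term cancels and the PDE becomes the heat equation u_σ = 2u_ηη on η ∈ ℝ.
Initial data: u(η,0) = w(η,0) = 2sin(3η).
On η ∈ ℝ each mode satisfies (sin(nη))″ = -n² sin(nη), so exp(-2n²σ) sin(nη) solves the heat equation; by superposition u(η,σ) = Σ c_n exp(-2n²σ) sin(nη).
Reading off the coefficients: c_3=2, so u(η,σ) = 2exp(-18σ)sin(3η).
Substituting back η = ξ - 2t, σ = t: w(ξ,t) = u(ξ - 2t, t).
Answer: w(ξ, t) = -2exp(-18t)sin(6t - 3ξ)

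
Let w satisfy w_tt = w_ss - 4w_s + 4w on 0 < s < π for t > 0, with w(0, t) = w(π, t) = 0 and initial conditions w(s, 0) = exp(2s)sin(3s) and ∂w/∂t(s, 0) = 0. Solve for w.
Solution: Substitute w = exp(2s)u.
Then w_s = exp(2s)(u_s + 2u), w_ss = exp(2s)(u_ss + 4u_s + 4u), w_tt = exp(2s)u_tt; substituting and dividing by exp(2s), the lower-order terms cancel: u_tt = u_ss (standard wave equation).
Data for u: u(s,0) = exp(-2s)w(s,0) = sin(3s); u_t(s,0) = exp(-2s)w_t(s,0) = 0. The boundary conditions carry over: u(0,t) = u(π,t) = 0.
Separating variables: u = Σ [A_n cos(ω_n t) + B_n sin(ω_n t)] sin(ns), ω_n = n. From ICs: A_3=1.
So u(s,t) = sin(3s)cos(3t), and w(s,t) = exp(2s)u(s,t).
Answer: w(s, t) = exp(2s)sin(3s)cos(3t)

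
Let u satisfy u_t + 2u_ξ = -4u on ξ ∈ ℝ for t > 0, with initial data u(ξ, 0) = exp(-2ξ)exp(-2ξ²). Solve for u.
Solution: Substitute u = exp(-2ξ)w, i.e. w = exp(2ξ)u.
By the product rule, u_ξ = exp(-2ξ)(w_ξ - 2w), u_t = exp(-2ξ)w_t.
Substituting into the PDE and dividing by exp(-2ξ): w_t + 2(w_ξ - 2w) = -4w.
The lower-order terms cancel, leaving the standard advection equation w_t + 2w_ξ = 0.
Initial data for w: w(ξ,0) = exp(2ξ)u(ξ,0) = exp(-2ξ²).
Solve for w:
  By method of characteristics (waves move right with speed 2):
  Along characteristics ξ - 2t = const, w is constant, so w(ξ,t) = f(ξ - 2t) with f = w(·, 0).
Hence w(ξ,t) = exp(-2(-2t + ξ)²).
Transform back: u(ξ,t) = exp(-2ξ)w(ξ,t).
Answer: u(ξ, t) = exp(-2ξ)exp(-2(-2t + ξ)²)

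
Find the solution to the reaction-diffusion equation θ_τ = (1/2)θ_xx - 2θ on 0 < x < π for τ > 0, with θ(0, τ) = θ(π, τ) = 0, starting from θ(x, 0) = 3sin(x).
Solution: Substitute θ = exp(-2τ)u.
Then θ_τ = exp(-2τ)(u_τ - 2u), θ_xx = exp(-2τ)u_xx; substituting and dividing by exp(-2τ), the lower-order terms cancel: u_τ = (1/2)u_xx (standard heat equation).
Data for u: u(x,0) = θ(x,0) = 3sin(x). The boundary conditions carry over: u(0,τ) = u(π,τ) = 0.
Separating variables: u = Σ c_n exp(-n²τ/2) sin(nx). From u(x,0) = 3sin(x): c_1=3.
So u(x,τ) = 3exp(-τ/2)sin(x), and θ(x,τ) = exp(-2τ)u(x,τ).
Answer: θ(x, τ) = 3exp(-5τ/2)sin(x)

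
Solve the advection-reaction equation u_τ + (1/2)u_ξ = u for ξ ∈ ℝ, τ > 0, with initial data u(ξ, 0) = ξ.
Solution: Substitute u = exp(τ)w, i.e. w = exp(-τ)u.
By the product rule, u_τ = exp(τ)(w_τ + w), u_ξ = exp(τ)w_ξ.
Substituting into the PDE and dividing by exp(τ): w_τ + w + (1/2)w_ξ = w.
The lower-order terms cancel, leaving the standard advection equation w_τ + (1/2)w_ξ = 0.
Initial data for w: w(ξ,0) = u(ξ,0) = ξ.
Solve for w:
  By method of characteristics (waves move right with speed 1/2):
  Along characteristics ξ - (1/2)τ = const, w is constant, so w(ξ,τ) = f(ξ - (1/2)τ) with f = w(·, 0).
Hence w(ξ,τ) = ξ - (1/2)τ.
Transform back: u(ξ,τ) = exp(τ)w(ξ,τ).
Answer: u(ξ, τ) = ξexp(τ) - (1/2)τexp(τ)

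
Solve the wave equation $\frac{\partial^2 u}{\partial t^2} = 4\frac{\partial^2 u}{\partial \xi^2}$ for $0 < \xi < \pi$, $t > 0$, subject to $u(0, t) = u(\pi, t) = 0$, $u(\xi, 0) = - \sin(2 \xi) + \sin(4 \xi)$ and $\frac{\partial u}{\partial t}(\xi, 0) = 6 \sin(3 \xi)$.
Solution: Separating variables: $u = \sum [A_n \cos(\omega_n t) + B_n \sin(\omega_n t)] \sin(n\xi)$, $\omega_n = 2n$. From ICs ($B_n$ = velocity coefficient / $\omega_n$): $A_2=-1, A_4=1, B_3=1$.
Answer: $u(\xi, t) = - \sin(2 \xi) \cos(4 t) + \sin(3 \xi) \sin(6 t) + \sin(4 \xi) \cos(8 t)$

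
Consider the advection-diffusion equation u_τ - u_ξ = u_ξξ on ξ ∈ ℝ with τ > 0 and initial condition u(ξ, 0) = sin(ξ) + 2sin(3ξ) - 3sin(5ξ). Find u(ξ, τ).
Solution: Change to a moving frame: let η = ξ + τ, σ = τ and write u(ξ,τ) = w(η,σ).
By the chain rule u_τ = w_σ + w_η, u_ξ = w_η, u_ξξ = w_ηη.
Then u_τ - u_ξ = w_σ: the advection term cancels and the PDE becomes the heat equation w_σ = w_ηη on η ∈ ℝ.
Initial data: w(η,0) = u(η,0) = sin(η) + 2sin(3η) - 3sin(5η).
On η ∈ ℝ each mode satisfies (sin(nη))″ = -n² sin(nη), so exp(-n²σ) sin(nη) solves the heat equation; by superposition w(η,σ) = Σ c_n exp(-n²σ) sin(nη).
Reading off the coefficients: c_1=1, c_3=2, c_5=-3, so w(η,σ) = exp(-σ)sin(η) + 2exp(-9σ)sin(3η) - 3exp(-25σ)sin(5η).
Substituting back η = ξ + τ, σ = τ: u(ξ,τ) = w(ξ + τ, τ).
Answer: u(ξ, τ) = exp(-τ)sin(ξ + τ) + 2exp(-9τ)sin(3ξ + 3τ) - 3exp(-25τ)sin(5ξ + 5τ)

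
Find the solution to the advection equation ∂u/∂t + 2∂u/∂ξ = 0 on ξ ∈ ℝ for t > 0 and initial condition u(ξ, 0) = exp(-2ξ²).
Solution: By method of characteristics (waves move right with speed 2):
Along characteristics ξ - 2t = const, u is constant, so u(ξ,t) = f(ξ - 2t) with f = u(·, 0).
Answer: u(ξ, t) = exp(-2(-2t + ξ)²)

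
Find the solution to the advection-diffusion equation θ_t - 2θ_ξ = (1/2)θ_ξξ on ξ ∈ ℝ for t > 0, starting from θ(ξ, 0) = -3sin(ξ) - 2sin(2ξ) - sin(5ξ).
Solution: Change to a moving frame: let η = ξ + 2t, σ = t and write θ(ξ,t) = u(η,σ).
By the chain rule θ_t = u_σ + 2u_η, θ_ξ = u_η, θ_ξξ = u_ηη.
Then θ_t - 2θ_ξ = u_σ: the advection term cancels and the PDE becomes the heat equation u_σ = (1/2)u_ηη on η ∈ ℝ.
Initial data: u(η,0) = θ(η,0) = -3sin(η) - 2sin(2η) - sin(5η).
On η ∈ ℝ each mode satisfies (sin(nη))″ = -n² sin(nη), so exp(-n²σ/2) sin(nη) solves the heat equation; by superposition u(η,σ) = Σ c_n exp(-n²σ/2) sin(nη).
Reading off the coefficients: c_1=-3, c_2=-2, c_5=-1, so u(η,σ) = -2exp(-2σ)sin(2η) - 3exp(-σ/2)sin(η) - exp(-25σ/2)sin(5η).
Substituting back η = ξ + 2t, σ = t: θ(ξ,t) = u(ξ + 2t, t).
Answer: θ(ξ, t) = -2exp(-2t)sin(4t + 2ξ) - 3exp(-t/2)sin(2t + ξ) - exp(-25t/2)sin(10t + 5ξ)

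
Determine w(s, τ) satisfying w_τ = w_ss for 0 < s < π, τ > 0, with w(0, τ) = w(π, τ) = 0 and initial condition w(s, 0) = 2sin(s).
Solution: Separating variables: w = Σ c_n exp(-n²τ) sin(ns). From w(s,0) = 2sin(s): c_1=2.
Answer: w(s, τ) = 2exp(-τ)sin(s)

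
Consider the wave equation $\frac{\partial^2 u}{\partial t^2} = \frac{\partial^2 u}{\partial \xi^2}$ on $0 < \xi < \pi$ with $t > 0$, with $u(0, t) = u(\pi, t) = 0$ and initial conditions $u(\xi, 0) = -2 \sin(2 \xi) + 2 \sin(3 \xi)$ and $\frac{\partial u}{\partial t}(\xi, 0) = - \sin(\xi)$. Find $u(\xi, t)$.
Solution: Separating variables: $u = \sum [A_n \cos(\omega_n t) + B_n \sin(\omega_n t)] \sin(n\xi)$, $\omega_n = n$. From ICs ($B_n$ = velocity coefficient / $\omega_n$): $A_2=-2, A_3=2, B_1=-1$.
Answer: $u(\xi, t) = - \sin(\xi) \sin(t) - 2 \sin(2 \xi) \cos(2 t) + 2 \sin(3 \xi) \cos(3 t)$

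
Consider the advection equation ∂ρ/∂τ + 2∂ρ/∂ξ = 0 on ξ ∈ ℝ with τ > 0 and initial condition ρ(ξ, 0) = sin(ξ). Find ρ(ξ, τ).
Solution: By characteristics (dξ/dτ = 2), ρ(ξ,τ) = f(ξ - 2τ) with f = ρ(·, 0).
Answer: ρ(ξ, τ) = sin(ξ - 2τ)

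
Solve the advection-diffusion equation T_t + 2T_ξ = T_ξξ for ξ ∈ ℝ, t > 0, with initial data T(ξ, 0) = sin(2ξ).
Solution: Change to a moving frame: let η = ξ - 2t, σ = t and write T(ξ,t) = u(η,σ).
By the chain rule T_t = u_σ - 2u_η, T_ξ = u_η, T_ξξ = u_ηη.
Then T_t + 2T_ξ = u_σ: the advection term cancels and the PDE becomes the heat equation u_σ = u_ηη on η ∈ ℝ.
Initial data: u(η,0) = T(η,0) = sin(2η).
On η ∈ ℝ each mode satisfies (sin(nη))″ = -n² sin(nη), so exp(-n²σ) sin(nη) solves the heat equation; by superposition u(η,σ) = Σ c_n exp(-n²σ) sin(nη).
Reading off the coefficients: c_2=1, so u(η,σ) = exp(-4σ)sin(2η).
Substituting back η = ξ - 2t, σ = t: T(ξ,t) = u(ξ - 2t, t).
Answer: T(ξ, t) = -exp(-4t)sin(4t - 2ξ)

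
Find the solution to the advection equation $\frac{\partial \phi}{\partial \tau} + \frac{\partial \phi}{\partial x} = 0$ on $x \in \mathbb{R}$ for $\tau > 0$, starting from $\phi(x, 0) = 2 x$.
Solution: By method of characteristics (waves move right with speed 1):
Along characteristics $x - \tau =$ const, $\phi$ is constant, so $\phi(x,\tau) = f(x - \tau)$ with $f = \phi( \cdot , 0)$.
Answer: $\phi(x, \tau) = -2 \tau + 2 x$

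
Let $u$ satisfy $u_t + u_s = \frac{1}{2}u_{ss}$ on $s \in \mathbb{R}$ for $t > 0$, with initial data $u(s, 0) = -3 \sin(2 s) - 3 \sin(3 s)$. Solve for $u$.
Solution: Change to a moving frame: let $\eta = s - t$, $\sigma = t$ and write $u(s,t) = w(\eta,\sigma)$.
By the chain rule $u_t = w_{\sigma} - w_{\eta}$, $u_s = w_{\eta}$, $u_{ss} = w_{\eta\eta}$.
Then $u_t + u_s = w_{\sigma}$: the advection term cancels and the PDE becomes the heat equation $w_{\sigma} = \frac{1}{2}w_{\eta\eta}$ on $\eta \in \mathbb{R}$.
Initial data: $w(\eta,0) = u(\eta,0) = -3 \sin(2 \eta) - 3 \sin(3 \eta)$.
On $\eta \in \mathbb{R}$ each mode satisfies $(\sin(n\eta))'' = -n^2 \sin(n\eta)$, so $e^{-n^2\sigma/2} \sin(n\eta)$ solves the heat equation; by superposition $w(\eta,\sigma) = \sum c_n e^{-n^2\sigma/2} \sin(n\eta)$.
Reading off the coefficients: $c_2=-3, c_3=-3$, so $w(\eta,\sigma) = -3 e^{-2 \sigma} \sin(2 \eta) - 3 e^{-9 \sigma/2} \sin(3 \eta)$.
Substituting back $\eta = s - t$, $\sigma = t$: $u(s,t) = w(s - t, t)$.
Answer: $u(s, t) = -3 e^{-2 t} \sin(2 s - 2 t) - 3 e^{-9 t/2} \sin(3 s - 3 t)$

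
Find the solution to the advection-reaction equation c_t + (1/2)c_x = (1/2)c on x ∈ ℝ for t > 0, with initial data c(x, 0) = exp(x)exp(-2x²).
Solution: Substitute c = exp(x)u.
Then c_x = exp(x)(u_x + u), c_t = exp(x)u_t; substituting and dividing by exp(x), the lower-order terms cancel: u_t + (1/2)u_x = 0 (standard advection equation).
Data for u: u(x,0) = exp(-x)c(x,0) = exp(-2x²).
By characteristics (dx/dt = 1/2), u(x,t) = f(x - (1/2)t) with f = u(·, 0).
So u(x,t) = exp(-2(-t/2 + x)²), and c(x,t) = exp(x)u(x,t).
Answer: c(x, t) = exp(x)exp(-2(-t/2 + x)²)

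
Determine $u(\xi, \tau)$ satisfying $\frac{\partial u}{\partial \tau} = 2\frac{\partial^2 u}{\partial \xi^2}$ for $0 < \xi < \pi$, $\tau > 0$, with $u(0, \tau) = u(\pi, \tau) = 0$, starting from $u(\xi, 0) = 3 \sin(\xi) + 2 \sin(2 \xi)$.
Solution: Using separation of variables $u = X(\xi)T(\tau)$:
Eigenfunctions: $\sin(n\xi)$, $n = 1, 2, 3, \ldots$
General solution: $u(\xi, \tau) = \sum c_n \sin(n\xi) e^{-2n^2 \tau}$
Matching $u(\xi,0) = 3 \sin(\xi) + 2 \sin(2 \xi)$ term by term: $c_1=3, c_2=2$.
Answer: $u(\xi, \tau) = 3 e^{-2 \tau} \sin(\xi) + 2 e^{-8 \tau} \sin(2 \xi)$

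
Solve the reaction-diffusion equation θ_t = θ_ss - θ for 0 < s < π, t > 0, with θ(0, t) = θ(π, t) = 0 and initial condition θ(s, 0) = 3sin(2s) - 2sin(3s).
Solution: Substitute θ = exp(-t)u.
Then θ_t = exp(-t)(u_t - u), θ_ss = exp(-t)u_ss; substituting and dividing by exp(-t), the lower-order terms cancel: u_t = u_ss (standard heat equation).
Data for u: u(s,0) = θ(s,0) = 3sin(2s) - 2sin(3s). The boundary conditions carry over: u(0,t) = u(π,t) = 0.
Separating variables: u = Σ c_n exp(-n²t) sin(ns). From u(s,0) = 3sin(2s) - 2sin(3s): c_2=3, c_3=-2.
So u(s,t) = 3exp(-4t)sin(2s) - 2exp(-9t)sin(3s), and θ(s,t) = exp(-t)u(s,t).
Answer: θ(s, t) = 3exp(-5t)sin(2s) - 2exp(-10t)sin(3s)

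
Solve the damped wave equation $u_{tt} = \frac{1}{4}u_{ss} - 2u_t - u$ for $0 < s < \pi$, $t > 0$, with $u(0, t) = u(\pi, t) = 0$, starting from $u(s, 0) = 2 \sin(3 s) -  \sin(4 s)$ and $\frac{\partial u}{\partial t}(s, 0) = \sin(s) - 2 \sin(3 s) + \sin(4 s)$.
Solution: Substitute $u = e^{-t}w$, i.e. $w = e^{t}u$.
By the product rule, $u_t = e^{-t}(w_t - w)$, $u_{tt} = e^{-t}(w_{tt} - 2w_t + w)$, $u_{ss} = e^{-t}w_{ss}$.
Substituting into the PDE and dividing by $e^{-t}$: $w_{tt} - 2w_t + w = \frac{1}{4}w_{ss} - 2(w_t - w) - w$.
The lower-order terms cancel, leaving the standard wave equation $w_{tt} = \frac{1}{4}w_{ss}$.
Initial data for $w$: $w(s,0) = u(s,0) = 2 \sin(3 s) - \sin(4 s)$; $w_t(s,0) = u_t(s,0) + u(s,0) = \sin(s)$. The boundary conditions carry over: $w(0,t) = w(\pi,t) = 0$.
Solve for $w$:
  Using separation of variables $w = X(s)T(t)$:
  Eigenfunctions: $\sin(ns)$, $n = 1, 2, 3, \ldots$
  General solution: $w(s, t) = \sum [A_n \cos(n t/2) + B_n \sin(n t/2)] \sin(ns)$
  From $w(s,0) = 2 \sin(3 s) - \sin(4 s)$: $A_3=2, A_4=-1$. From $w_t(s,0) = \sin(s)$, using $w_t(s,0) = \sum \omega_n B_n \sin(ns)$ with $\omega_n = n/2$: $B_1 = 1/(1/2) = 2$.
Hence $w(s,t) = 2 \sin(s) \sin(t/2) + 2 \sin(3 s) \cos(3 t/2) - \sin(4 s) \cos(2 t)$.
Transform back: $u(s,t) = e^{-t}w(s,t)$.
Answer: $u(s, t) = 2 e^{-t} \sin(s) \sin(t/2) + 2 e^{-t} \sin(3 s) \cos(3 t/2) -  e^{-t} \sin(4 s) \cos(2 t)$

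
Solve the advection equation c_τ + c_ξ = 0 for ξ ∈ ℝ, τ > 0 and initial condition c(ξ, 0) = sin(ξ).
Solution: By characteristics (dξ/dτ = 1), c(ξ,τ) = f(ξ - τ) with f = c(·, 0).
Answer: c(ξ, τ) = sin(ξ - τ)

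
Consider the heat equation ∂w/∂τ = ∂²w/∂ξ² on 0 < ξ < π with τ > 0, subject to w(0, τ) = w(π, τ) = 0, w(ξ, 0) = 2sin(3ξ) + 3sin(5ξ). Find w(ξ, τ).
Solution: Using separation of variables w = X(ξ)T(τ):
Eigenfunctions: sin(nξ), n = 1, 2, 3, ...
General solution: w(ξ, τ) = Σ c_n sin(nξ) exp(-n² τ)
Matching w(ξ,0) = 2sin(3ξ) + 3sin(5ξ) term by term: c_3=2, c_5=3.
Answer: w(ξ, τ) = 2exp(-9τ)sin(3ξ) + 3exp(-25τ)sin(5ξ)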